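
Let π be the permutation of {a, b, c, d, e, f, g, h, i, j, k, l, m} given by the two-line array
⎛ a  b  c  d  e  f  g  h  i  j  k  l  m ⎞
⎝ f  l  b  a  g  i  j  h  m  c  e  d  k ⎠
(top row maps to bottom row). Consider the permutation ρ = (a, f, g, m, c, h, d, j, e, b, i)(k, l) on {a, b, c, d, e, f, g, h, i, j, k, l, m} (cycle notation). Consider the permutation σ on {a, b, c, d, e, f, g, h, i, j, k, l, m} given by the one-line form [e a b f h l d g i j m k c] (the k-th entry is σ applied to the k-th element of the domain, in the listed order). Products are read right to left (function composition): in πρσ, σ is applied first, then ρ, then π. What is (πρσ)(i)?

f

Chase i: σ(i) = i; ρ(i) = a; π(a) = f. Hence (πρσ)(i) = f.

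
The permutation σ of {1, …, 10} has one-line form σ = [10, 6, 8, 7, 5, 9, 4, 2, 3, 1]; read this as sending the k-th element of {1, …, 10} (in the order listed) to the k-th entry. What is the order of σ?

The disjoint-cycle form of σ has cycle lengths 5, 2, 2, 1.
Since disjoint cycles commute, ord(σ) = lcm(5, 2, 2) = 10.

10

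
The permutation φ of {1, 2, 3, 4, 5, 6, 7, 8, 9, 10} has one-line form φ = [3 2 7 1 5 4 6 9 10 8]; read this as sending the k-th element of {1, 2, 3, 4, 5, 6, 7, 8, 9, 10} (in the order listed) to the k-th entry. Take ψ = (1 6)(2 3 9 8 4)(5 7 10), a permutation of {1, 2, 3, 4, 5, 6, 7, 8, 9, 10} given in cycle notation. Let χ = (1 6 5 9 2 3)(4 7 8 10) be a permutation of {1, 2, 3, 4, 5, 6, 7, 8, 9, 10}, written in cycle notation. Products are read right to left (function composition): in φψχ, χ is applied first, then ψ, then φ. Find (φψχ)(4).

(φψχ)(4) = φ(ψ(χ(4))). χ(4) = 7, then ψ(7) = 10, then φ(10) = 8, so the result is 8.

8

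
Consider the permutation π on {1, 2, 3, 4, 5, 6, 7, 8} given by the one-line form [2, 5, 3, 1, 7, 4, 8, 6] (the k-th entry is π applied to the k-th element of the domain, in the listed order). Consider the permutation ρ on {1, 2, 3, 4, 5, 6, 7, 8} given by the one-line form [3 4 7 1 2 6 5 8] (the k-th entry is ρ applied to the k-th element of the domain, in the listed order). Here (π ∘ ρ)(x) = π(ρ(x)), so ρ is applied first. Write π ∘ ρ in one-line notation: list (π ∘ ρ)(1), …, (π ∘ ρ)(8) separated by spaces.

3 1 8 2 5 4 7 6

For each element, apply ρ then π: 1 → 3 → 3; 2 → 4 → 1; 3 → 7 → 8; 4 → 1 → 2; 5 → 2 → 5; 6 → 6 → 4; 7 → 5 → 7; 8 → 8 → 6.
So π ∘ ρ in one-line form is 3 1 8 2 5 4 7 6.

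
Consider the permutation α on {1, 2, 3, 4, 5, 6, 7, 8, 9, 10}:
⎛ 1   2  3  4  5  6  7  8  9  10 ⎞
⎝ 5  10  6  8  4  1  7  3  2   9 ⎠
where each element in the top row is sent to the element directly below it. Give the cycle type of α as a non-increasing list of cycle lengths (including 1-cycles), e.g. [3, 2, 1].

[6, 3, 1]

The disjoint cycles are (1 5 4 8 3 6)(2 10 9)(7), with lengths 6, 3, 1 in non-increasing order.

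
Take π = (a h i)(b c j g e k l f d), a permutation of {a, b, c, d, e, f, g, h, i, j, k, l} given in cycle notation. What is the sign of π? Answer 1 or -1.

The cycle lengths are 9, 3.
A cycle is odd iff its length is even; π has 0 even-length cycles, so sgn(π) = (−1)^0 and π is even.

1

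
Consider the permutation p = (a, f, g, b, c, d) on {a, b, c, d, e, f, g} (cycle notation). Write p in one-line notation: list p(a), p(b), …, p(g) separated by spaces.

f c d a e g b

Reading each image from the cycles: a→f, b→c, c→d, d→a, e→e, f→g, g→b.
So the one-line form is f c d a e g b.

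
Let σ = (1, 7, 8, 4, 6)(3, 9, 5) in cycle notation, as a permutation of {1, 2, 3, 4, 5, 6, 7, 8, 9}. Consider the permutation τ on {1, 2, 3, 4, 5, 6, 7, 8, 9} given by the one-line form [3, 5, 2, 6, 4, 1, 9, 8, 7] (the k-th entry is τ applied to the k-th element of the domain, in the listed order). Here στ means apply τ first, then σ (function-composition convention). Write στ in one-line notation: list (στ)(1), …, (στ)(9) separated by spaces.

(στ)(x) = σ(τ(x)). Computing each image: σ(τ(1)) = σ(3) = 9, σ(τ(2)) = σ(5) = 3, σ(τ(3)) = σ(2) = 2, σ(τ(4)) = σ(6) = 1, σ(τ(5)) = σ(4) = 6, σ(τ(6)) = σ(1) = 7, σ(τ(7)) = σ(9) = 5, σ(τ(8)) = σ(8) = 4, σ(τ(9)) = σ(7) = 8.
Hence στ = [9 3 2 1 6 7 5 4 8].

9 3 2 1 6 7 5 4 8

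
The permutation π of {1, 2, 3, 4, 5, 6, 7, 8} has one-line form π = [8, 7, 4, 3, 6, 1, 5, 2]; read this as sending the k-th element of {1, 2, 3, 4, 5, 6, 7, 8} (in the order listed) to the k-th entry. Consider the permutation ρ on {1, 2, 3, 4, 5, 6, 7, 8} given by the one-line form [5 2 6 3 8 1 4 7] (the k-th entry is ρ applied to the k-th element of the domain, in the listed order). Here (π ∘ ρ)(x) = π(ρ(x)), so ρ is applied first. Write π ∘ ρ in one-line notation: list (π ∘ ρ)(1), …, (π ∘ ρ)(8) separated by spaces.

6 7 1 4 2 8 3 5

(π ∘ ρ)(x) = π(ρ(x)). Computing each image: π(ρ(1)) = π(5) = 6, π(ρ(2)) = π(2) = 7, π(ρ(3)) = π(6) = 1, π(ρ(4)) = π(3) = 4, π(ρ(5)) = π(8) = 2, π(ρ(6)) = π(1) = 8, π(ρ(7)) = π(4) = 3, π(ρ(8)) = π(7) = 5.
Hence π ∘ ρ = [6 7 1 4 2 8 3 5].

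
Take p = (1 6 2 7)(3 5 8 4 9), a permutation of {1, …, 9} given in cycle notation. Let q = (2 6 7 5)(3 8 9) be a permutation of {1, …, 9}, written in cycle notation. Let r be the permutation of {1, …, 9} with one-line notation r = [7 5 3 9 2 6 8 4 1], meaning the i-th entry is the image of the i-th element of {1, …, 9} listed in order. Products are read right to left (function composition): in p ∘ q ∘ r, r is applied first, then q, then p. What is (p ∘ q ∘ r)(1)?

8

Apply the permutations in order: r(1) = 7, then q(7) = 5, then p(5) = 8. So (p ∘ q ∘ r)(1) = 8.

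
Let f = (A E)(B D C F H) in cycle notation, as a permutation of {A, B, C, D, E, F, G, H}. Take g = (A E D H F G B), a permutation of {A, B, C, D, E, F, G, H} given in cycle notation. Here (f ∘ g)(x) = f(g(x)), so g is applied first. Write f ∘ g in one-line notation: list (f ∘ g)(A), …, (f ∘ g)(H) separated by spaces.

A E F B C G D H

For each element, apply g then f: A → E → A; B → A → E; C → C → F; D → H → B; E → D → C; F → G → G; G → B → D; H → F → H.
So f ∘ g in one-line form is A E F B C G D H.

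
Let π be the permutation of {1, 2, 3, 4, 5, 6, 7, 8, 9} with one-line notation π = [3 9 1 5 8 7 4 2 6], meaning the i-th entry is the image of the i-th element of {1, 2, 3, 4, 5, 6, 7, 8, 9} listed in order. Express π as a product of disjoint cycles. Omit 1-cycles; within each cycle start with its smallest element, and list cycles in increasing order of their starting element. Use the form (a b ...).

(1 3)(2 9 6 7 4 5 8)

Start at 1 and follow images: 1 → 3 → 1, giving the cycle (1 3).
Continuing from each remaining unvisited element yields (1 3)(2 9 6 7 4 5 8).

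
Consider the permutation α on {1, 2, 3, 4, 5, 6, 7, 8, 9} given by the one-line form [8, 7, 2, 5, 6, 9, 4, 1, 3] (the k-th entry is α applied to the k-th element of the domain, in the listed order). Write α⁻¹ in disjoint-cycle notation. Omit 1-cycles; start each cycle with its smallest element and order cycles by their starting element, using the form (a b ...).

(1 8)(2 3 9 6 5 4 7)

The cycle decomposition of α is (1 8)(2 7 4 5 6 9 3).
The inverse reverses every cycle; in canonical form, α⁻¹ = (1 8)(2 3 9 6 5 4 7).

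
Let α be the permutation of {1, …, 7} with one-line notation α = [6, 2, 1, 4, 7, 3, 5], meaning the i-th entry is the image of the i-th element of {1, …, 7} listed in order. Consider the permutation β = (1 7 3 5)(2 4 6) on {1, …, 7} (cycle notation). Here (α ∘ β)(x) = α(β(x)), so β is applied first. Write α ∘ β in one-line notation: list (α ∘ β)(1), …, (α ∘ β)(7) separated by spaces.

For each element, apply β then α: 1 → 7 → 5; 2 → 4 → 4; 3 → 5 → 7; 4 → 6 → 3; 5 → 1 → 6; 6 → 2 → 2; 7 → 3 → 1.
So α ∘ β in one-line form is 5 4 7 3 6 2 1.

5 4 7 3 6 2 1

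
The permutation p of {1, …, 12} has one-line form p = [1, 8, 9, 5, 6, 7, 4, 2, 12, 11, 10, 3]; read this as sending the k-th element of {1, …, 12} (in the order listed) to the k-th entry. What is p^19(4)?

Tracing 4 → 5 → … returns to 4 after 4 steps, so 4 lies in a 4-cycle (4 5 6 7).
Powers repeat with period 4 on this cycle, and 19 mod 4 = 3, so p^19(4) = p^3(4).
Advancing 3 steps from 4: 4 → 5 → 6 → 7.

7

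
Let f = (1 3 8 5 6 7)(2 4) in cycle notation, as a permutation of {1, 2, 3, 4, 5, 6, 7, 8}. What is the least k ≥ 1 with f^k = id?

6

The cycle type of f is (6, 2).
Since disjoint cycles commute, ord(f) = lcm(6, 2) = 6.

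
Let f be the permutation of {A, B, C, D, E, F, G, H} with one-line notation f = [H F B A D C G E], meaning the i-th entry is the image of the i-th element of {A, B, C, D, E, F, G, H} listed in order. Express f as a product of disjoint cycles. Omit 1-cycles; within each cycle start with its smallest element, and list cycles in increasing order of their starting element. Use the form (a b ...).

Start at A and follow images: A → H → E → D → A, giving the cycle (A H E D).
Continuing from each remaining unvisited element yields (A H E D)(B F C).

(A H E D)(B F C)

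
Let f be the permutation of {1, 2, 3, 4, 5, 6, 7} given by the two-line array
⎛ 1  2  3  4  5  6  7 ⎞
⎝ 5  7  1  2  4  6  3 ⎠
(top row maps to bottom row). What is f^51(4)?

Tracing 4 → 2 → … returns to 4 after 6 steps, so 4 lies in a 6-cycle (1, 5, 4, 2, 7, 3).
Since the cycle has length 6, f^51 acts on it the same as f^3 (51 mod 6 = 3).
Stepping 3 places around the cycle: 4 → 2 → 7 → 3.

3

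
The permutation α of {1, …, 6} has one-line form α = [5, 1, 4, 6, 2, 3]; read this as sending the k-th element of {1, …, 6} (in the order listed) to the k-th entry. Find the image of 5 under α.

2

5 is element number 5 of the domain, and entry number 5 of the one-line form is 2, so α(5) = 2.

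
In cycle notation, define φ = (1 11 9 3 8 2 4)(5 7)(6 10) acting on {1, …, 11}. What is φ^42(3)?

3

3 lies in the 7-cycle (1 11 9 3 8 2 4).
Since the cycle has length 7, φ^42 acts on it the same as φ^0 (42 mod 7 = 0).
So φ^42(3) = 3.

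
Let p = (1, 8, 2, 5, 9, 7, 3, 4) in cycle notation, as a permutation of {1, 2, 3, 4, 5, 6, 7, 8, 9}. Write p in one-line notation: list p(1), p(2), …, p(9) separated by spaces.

Each element maps to the next entry in its cycle (wrapping to the front): 1→8, 2→5, 3→4, 4→1, 5→9, 6→6, 7→3, 8→2, 9→7.
Listing these in domain order gives 8 5 4 1 9 6 3 2 7.

8 5 4 1 9 6 3 2 7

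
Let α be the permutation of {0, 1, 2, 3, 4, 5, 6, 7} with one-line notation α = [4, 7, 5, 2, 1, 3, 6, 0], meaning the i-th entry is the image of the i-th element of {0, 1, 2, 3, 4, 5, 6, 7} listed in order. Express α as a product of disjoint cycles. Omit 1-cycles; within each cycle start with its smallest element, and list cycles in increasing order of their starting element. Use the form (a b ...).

(0 4 1 7)(2 5 3)

Start at 0 and follow images: 0 → 4 → 1 → 7 → 0, giving the cycle (0 4 1 7).
Repeating from the next unused element and collecting all non-trivial cycles gives (0 4 1 7)(2 5 3).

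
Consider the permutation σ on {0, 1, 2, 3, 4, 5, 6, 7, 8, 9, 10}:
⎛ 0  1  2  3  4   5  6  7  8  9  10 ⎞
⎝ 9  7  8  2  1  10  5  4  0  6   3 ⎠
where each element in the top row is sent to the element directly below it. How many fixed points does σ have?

No element satisfies σ(x) = x, so there are 0 fixed points.

0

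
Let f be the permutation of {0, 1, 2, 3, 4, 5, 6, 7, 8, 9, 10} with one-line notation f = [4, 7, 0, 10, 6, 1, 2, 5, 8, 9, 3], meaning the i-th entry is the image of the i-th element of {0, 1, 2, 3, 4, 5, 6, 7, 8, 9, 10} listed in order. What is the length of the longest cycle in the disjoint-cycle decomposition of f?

Decomposing into disjoint cycles gives (0 4 6 2)(1 7 5)(3 10); the longest has length 4.

4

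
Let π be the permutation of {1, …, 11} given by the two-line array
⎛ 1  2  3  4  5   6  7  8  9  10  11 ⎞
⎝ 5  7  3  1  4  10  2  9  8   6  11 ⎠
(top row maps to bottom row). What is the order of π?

6

The disjoint-cycle form of π has cycle lengths 3, 2, 2, 2, 1, 1.
Since disjoint cycles commute, ord(π) = lcm(3, 2, 2, 2) = 6.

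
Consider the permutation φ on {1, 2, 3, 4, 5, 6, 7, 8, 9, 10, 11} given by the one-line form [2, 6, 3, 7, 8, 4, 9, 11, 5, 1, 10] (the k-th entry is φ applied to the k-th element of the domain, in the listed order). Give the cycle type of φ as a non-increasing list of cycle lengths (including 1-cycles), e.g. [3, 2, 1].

The disjoint cycles are (1, 2, 6, 4, 7, 9, 5, 8, 11, 10)(3), with lengths 10, 1 in non-increasing order.

[10, 1]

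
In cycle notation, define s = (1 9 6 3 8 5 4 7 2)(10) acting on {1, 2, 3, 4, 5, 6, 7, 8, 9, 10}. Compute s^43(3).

3 lies in the 9-cycle (1 9 6 3 8 5 4 7 2).
Since the cycle has length 9, s^43 acts on it the same as s^7 (43 mod 9 = 7).
Stepping 7 places around the cycle: 3 → 8 → 5 → 4 → 7 → 2 → 1 → 9.

9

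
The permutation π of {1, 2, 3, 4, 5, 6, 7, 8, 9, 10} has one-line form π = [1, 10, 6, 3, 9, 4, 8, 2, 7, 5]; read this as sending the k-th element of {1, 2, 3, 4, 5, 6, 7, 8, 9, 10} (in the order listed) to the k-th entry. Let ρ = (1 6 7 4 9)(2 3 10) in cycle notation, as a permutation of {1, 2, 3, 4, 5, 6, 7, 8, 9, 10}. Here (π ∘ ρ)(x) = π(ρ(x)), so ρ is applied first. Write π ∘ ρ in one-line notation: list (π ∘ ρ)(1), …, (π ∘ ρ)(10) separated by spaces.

Chase each element through ρ then π: 1 → 6 → 4; 2 → 3 → 6; 3 → 10 → 5; 4 → 9 → 7; 5 → 5 → 9; 6 → 7 → 8; 7 → 4 → 3; 8 → 8 → 2; 9 → 1 → 1; 10 → 2 → 10.
Collecting the images, π ∘ ρ = [4 6 5 7 9 8 3 2 1 10].

4 6 5 7 9 8 3 2 1 10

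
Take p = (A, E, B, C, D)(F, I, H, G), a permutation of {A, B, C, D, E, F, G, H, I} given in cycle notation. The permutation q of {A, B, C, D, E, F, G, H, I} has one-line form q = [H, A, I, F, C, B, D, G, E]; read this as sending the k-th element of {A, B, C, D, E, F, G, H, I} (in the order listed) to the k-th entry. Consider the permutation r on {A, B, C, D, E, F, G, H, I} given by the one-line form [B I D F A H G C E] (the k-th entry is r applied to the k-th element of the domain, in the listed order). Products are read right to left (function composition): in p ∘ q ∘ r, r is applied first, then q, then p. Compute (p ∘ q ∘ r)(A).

E

Apply the permutations in order: r(A) = B, then q(B) = A, then p(A) = E. So (p ∘ q ∘ r)(A) = E.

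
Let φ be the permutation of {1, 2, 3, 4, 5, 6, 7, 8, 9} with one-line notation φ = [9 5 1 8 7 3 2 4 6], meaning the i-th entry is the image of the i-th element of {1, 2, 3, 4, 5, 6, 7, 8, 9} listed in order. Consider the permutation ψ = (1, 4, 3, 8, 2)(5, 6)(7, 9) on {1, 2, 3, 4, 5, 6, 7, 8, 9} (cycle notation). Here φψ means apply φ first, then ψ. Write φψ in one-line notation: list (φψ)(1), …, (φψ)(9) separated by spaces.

7 6 4 2 9 8 1 3 5

For each element, apply φ then ψ: 1 → 9 → 7; 2 → 5 → 6; 3 → 1 → 4; 4 → 8 → 2; 5 → 7 → 9; 6 → 3 → 8; 7 → 2 → 1; 8 → 4 → 3; 9 → 6 → 5.
So φψ in one-line form is 7 6 4 2 9 8 1 3 5.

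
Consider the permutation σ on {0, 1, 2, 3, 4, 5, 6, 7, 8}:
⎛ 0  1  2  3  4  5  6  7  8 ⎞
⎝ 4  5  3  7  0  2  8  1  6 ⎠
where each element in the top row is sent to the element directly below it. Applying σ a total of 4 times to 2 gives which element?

Tracing 2 → 3 → … returns to 2 after 5 steps, so 2 lies in a 5-cycle (1 5 2 3 7).
Advancing 4 steps from 2: 2 → 3 → 7 → 1 → 5.

5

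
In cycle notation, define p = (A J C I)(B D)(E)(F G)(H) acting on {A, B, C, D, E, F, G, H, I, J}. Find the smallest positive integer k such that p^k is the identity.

4

The disjoint cycles have lengths 4, 2, 2, 1, 1.
The order is lcm(4, 2, 2) = 4.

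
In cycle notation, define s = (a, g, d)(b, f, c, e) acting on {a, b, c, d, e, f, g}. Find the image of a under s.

In the cycle (a, g, d), a is followed by g, so s(a) = g.

g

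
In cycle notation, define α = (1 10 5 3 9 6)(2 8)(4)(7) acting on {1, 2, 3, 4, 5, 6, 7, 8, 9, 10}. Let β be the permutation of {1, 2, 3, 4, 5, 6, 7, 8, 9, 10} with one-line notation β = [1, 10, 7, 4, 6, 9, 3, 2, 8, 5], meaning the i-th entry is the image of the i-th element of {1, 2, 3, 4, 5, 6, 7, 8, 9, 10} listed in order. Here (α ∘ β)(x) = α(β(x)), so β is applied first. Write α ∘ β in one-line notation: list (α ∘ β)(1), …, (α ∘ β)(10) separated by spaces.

Chase each element through β then α: 1 → 1 → 10; 2 → 10 → 5; 3 → 7 → 7; 4 → 4 → 4; 5 → 6 → 1; 6 → 9 → 6; 7 → 3 → 9; 8 → 2 → 8; 9 → 8 → 2; 10 → 5 → 3.
Collecting the images, α ∘ β = [10 5 7 4 1 6 9 8 2 3].

10 5 7 4 1 6 9 8 2 3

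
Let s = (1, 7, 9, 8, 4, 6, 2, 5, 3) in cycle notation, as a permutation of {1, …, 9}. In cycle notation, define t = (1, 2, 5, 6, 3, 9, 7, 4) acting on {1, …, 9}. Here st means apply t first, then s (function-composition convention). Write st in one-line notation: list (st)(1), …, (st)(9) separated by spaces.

(st)(x) = s(t(x)). Computing each image: s(t(1)) = s(2) = 5, s(t(2)) = s(5) = 3, s(t(3)) = s(9) = 8, s(t(4)) = s(1) = 7, s(t(5)) = s(6) = 2, s(t(6)) = s(3) = 1, s(t(7)) = s(4) = 6, s(t(8)) = s(8) = 4, s(t(9)) = s(7) = 9.
Hence st = [5 3 8 7 2 1 6 4 9].

5 3 8 7 2 1 6 4 9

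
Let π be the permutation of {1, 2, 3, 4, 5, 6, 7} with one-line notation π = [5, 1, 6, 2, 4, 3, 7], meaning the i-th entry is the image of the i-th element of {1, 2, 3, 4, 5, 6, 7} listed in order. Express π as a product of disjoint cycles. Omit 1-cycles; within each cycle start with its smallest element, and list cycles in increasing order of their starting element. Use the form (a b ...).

From 1: 1 → 5 → 4 → 2 → 1, closing the cycle (1 5 4 2).
Continuing from each remaining unvisited element yields (1 5 4 2)(3 6).

(1 5 4 2)(3 6)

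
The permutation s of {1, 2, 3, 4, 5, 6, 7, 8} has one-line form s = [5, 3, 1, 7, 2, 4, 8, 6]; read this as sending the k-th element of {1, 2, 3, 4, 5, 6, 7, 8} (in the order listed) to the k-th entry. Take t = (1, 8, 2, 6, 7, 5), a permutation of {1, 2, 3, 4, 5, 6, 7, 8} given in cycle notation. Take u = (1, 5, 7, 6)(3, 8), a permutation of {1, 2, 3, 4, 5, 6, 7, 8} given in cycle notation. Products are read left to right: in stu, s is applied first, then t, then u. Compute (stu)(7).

2

Apply the permutations in order: s(7) = 8, then t(8) = 2, then u(2) = 2. So (stu)(7) = 2.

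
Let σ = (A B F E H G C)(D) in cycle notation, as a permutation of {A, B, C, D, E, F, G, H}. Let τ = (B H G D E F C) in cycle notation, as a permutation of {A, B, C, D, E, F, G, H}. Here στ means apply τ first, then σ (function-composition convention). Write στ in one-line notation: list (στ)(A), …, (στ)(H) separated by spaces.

B G F H E A D C

Chase each element through τ then σ: A → A → B; B → H → G; C → B → F; D → E → H; E → F → E; F → C → A; G → D → D; H → G → C.
So στ in one-line form is B G F H E A D C.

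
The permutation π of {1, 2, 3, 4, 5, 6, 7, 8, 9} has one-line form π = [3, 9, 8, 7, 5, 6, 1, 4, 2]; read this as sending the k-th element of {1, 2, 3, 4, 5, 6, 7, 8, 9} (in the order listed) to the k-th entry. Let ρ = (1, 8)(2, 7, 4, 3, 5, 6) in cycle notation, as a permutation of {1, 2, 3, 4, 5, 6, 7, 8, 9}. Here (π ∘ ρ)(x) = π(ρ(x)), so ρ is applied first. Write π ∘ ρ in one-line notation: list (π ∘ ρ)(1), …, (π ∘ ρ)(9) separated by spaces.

For each element, apply ρ then π: 1 → 8 → 4; 2 → 7 → 1; 3 → 5 → 5; 4 → 3 → 8; 5 → 6 → 6; 6 → 2 → 9; 7 → 4 → 7; 8 → 1 → 3; 9 → 9 → 2.
Collecting the images, π ∘ ρ = [4 1 5 8 6 9 7 3 2].

4 1 5 8 6 9 7 3 2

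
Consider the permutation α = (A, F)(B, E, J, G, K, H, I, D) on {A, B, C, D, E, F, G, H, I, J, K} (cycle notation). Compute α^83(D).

J

D lies in the 8-cycle (B, E, J, G, K, H, I, D).
Since the cycle has length 8, α^83 acts on it the same as α^3 (83 mod 8 = 3).
Stepping 3 places around the cycle: D → B → E → J.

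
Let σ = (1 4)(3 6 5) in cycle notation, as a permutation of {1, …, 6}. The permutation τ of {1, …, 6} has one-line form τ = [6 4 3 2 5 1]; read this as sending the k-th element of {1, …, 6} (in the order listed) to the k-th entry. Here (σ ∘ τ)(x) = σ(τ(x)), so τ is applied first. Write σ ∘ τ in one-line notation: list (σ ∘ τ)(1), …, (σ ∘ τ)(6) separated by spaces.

(σ ∘ τ)(x) = σ(τ(x)). Computing each image: σ(τ(1)) = σ(6) = 5, σ(τ(2)) = σ(4) = 1, σ(τ(3)) = σ(3) = 6, σ(τ(4)) = σ(2) = 2, σ(τ(5)) = σ(5) = 3, σ(τ(6)) = σ(1) = 4.
Hence σ ∘ τ = [5 1 6 2 3 4].

5 1 6 2 3 4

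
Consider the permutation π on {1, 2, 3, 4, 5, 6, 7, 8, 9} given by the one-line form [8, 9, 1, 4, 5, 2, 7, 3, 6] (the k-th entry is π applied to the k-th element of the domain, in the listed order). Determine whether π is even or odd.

In disjoint-cycle form the cycle lengths are 3, 3, 1, 1, 1.
A cycle of length ℓ contributes ℓ−1 transpositions, so π is a product of 2 + 2 = 4 transpositions — even.

even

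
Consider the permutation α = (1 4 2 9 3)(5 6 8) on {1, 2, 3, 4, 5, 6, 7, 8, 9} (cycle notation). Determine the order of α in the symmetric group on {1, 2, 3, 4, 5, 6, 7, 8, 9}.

The disjoint cycles have lengths 5, 3, 1.
The order is lcm(5, 3) = 15.

15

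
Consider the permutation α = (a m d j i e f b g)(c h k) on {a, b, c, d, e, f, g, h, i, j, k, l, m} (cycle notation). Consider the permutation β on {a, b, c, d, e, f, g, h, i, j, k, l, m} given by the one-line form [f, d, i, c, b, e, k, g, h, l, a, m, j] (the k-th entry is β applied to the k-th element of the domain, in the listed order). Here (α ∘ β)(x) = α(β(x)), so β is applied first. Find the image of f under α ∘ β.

f

(α ∘ β)(f) = α(β(f)). β(f) = e, then α(e) = f. So (α ∘ β)(f) = f.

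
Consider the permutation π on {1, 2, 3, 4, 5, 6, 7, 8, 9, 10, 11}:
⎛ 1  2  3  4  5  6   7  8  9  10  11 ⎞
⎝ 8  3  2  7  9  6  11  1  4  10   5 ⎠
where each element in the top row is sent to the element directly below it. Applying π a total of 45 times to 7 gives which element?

Tracing 7 → 11 → … returns to 7 after 5 steps, so 7 lies in a 5-cycle (4, 7, 11, 5, 9).
Powers repeat with period 5 on this cycle, and 45 mod 5 = 0, so π^45(7) = π^0(7).
So π^45(7) = 7.

7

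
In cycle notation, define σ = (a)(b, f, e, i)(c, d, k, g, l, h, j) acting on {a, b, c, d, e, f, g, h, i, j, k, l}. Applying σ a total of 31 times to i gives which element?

e

i lies in the 4-cycle (b, f, e, i).
Since the cycle has length 4, σ^31 acts on it the same as σ^3 (31 mod 4 = 3).
Advancing 3 steps from i: i → b → f → e.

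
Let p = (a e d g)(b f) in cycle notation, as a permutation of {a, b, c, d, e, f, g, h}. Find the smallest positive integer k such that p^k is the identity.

4

The cycle type of p is (4, 2, 1, 1).
The order is lcm(4, 2) = 4.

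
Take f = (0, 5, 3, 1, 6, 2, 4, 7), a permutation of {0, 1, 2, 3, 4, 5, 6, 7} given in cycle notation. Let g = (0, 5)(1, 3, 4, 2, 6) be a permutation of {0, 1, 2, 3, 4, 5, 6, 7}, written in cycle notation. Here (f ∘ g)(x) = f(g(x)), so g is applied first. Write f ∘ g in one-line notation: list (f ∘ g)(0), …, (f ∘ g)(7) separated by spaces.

3 1 2 7 4 5 6 0

(f ∘ g)(x) = f(g(x)). Computing each image: f(g(0)) = f(5) = 3, f(g(1)) = f(3) = 1, f(g(2)) = f(6) = 2, f(g(3)) = f(4) = 7, f(g(4)) = f(2) = 4, f(g(5)) = f(0) = 5, f(g(6)) = f(1) = 6, f(g(7)) = f(7) = 0.
Hence f ∘ g = [3 1 2 7 4 5 6 0].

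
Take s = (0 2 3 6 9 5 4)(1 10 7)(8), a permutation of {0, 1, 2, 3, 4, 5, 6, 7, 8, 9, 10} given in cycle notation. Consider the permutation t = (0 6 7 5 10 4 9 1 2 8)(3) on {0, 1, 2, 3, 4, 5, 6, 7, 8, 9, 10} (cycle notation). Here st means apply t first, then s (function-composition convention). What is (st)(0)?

First apply t: t(0) = 6, then s(6) = 9. Thus (st)(0) = 9.

9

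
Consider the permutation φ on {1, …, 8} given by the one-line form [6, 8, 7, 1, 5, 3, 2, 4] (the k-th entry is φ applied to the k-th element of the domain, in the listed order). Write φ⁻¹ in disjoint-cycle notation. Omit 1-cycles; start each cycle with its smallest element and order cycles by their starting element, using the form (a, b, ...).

(1, 4, 8, 2, 7, 3, 6)

First write φ in disjoint cycles: (1, 6, 3, 7, 2, 8, 4).
The inverse reverses every cycle; in canonical form, φ⁻¹ = (1, 4, 8, 2, 7, 3, 6).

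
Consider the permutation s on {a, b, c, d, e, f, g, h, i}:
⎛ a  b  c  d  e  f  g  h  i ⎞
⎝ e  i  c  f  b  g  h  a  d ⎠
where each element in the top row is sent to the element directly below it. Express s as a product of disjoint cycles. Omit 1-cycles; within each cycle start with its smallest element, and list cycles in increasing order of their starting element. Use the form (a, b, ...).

(a, e, b, i, d, f, g, h)

Start at a and follow images: a → e → b → i → d → f → g → h → a, giving the cycle (a, e, b, i, d, f, g, h).
Repeating from the next unused element and collecting all non-trivial cycles gives (a, e, b, i, d, f, g, h).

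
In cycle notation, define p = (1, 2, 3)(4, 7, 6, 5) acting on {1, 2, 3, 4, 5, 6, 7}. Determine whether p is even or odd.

The cycle lengths are 4, 3.
A cycle of length ℓ contributes ℓ−1 transpositions, so p is a product of 3 + 2 = 5 transpositions — odd.

odd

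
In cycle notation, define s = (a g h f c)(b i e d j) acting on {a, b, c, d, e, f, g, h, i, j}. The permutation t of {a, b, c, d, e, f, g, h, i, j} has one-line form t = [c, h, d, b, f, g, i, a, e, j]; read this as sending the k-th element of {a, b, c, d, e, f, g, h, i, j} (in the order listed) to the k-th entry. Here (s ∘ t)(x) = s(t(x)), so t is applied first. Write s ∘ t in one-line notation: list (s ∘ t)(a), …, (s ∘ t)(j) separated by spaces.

For each element, apply t then s: a → c → a; b → h → f; c → d → j; d → b → i; e → f → c; f → g → h; g → i → e; h → a → g; i → e → d; j → j → b.
So s ∘ t in one-line form is a f j i c h e g d b.

a f j i c h e g d b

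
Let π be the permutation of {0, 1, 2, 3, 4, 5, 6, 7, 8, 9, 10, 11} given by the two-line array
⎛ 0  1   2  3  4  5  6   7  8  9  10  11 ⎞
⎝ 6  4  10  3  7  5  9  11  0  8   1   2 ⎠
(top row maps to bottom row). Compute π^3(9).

Tracing 9 → 8 → … returns to 9 after 4 steps, so 9 lies in a 4-cycle (0, 6, 9, 8).
Advancing 3 steps from 9: 9 → 8 → 0 → 6.

6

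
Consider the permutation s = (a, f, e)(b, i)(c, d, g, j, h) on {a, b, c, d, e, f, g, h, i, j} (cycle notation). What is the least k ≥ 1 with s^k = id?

The disjoint cycles have lengths 5, 3, 2.
The order of s is the least common multiple of its cycle lengths: lcm(5, 3, 2) = 30.

30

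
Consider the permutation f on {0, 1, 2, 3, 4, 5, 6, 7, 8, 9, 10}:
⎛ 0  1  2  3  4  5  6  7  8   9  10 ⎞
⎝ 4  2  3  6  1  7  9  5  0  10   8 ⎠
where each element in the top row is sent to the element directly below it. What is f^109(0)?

Tracing 0 → 4 → … returns to 0 after 9 steps, so 0 lies in a 9-cycle (0 4 1 2 3 6 9 10 8).
On a 9-cycle, f^9 is the identity, so f^109 = f^1 there (109 ≡ 1 mod 9).
Stepping 1 place around the cycle: 0 → 4.

4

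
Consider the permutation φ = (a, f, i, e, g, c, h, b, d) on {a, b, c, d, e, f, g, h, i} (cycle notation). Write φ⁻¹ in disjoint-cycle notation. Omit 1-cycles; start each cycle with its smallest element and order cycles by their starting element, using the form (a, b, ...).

(a, d, b, h, c, g, e, i, f)

Inverting a permutation written in cycle notation just reverses the order within every cycle.
After reversing and putting each cycle's least element first, φ⁻¹ = (a, d, b, h, c, g, e, i, f).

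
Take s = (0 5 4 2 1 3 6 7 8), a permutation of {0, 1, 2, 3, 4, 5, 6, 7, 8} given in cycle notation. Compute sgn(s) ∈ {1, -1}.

The cycle lengths are 9.
A cycle of length ℓ contributes ℓ−1 transpositions, so s is a product of 8 transpositions — even.

1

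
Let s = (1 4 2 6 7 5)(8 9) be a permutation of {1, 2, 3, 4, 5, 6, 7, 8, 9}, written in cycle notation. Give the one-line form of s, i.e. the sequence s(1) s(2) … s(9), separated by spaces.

4 6 3 2 1 7 5 9 8

Image by image: 1↦4, 2↦6, 3↦3, 4↦2, 5↦1, 6↦7, 7↦5, 8↦9, 9↦8.
Listing these in domain order gives 4 6 3 2 1 7 5 9 8.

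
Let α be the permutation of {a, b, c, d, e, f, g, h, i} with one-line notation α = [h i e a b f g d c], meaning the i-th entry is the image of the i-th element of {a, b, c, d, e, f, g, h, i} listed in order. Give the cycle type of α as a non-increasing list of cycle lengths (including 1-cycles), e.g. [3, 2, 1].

[4, 3, 1, 1]

The disjoint cycles are (a, h, d)(b, i, c, e)(f)(g), with lengths 4, 3, 1, 1 in non-increasing order.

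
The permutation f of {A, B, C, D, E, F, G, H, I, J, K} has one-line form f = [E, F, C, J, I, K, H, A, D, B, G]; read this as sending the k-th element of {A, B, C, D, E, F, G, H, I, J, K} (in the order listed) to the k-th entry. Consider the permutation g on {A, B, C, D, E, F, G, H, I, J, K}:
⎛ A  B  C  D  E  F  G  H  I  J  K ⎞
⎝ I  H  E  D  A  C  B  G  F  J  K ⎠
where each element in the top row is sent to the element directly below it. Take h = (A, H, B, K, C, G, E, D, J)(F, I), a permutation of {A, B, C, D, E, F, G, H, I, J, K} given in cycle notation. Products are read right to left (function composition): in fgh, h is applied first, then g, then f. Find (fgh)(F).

Chase F: h(F) = I; g(I) = F; f(F) = K. Hence (fgh)(F) = K.

K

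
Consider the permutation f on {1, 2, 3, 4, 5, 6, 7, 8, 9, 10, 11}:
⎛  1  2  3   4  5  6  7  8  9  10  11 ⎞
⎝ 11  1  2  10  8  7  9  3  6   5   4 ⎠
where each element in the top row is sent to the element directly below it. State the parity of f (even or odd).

In disjoint-cycle form the cycle lengths are 8, 3.
A cycle is odd iff its length is even; f has 1 even-length cycle, so sgn(f) = (−1)^1 and f is odd.

odd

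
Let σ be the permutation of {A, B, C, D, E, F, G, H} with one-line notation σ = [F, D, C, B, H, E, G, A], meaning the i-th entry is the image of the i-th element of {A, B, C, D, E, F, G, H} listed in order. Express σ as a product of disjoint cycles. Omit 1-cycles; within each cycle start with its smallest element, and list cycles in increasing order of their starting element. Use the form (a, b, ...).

(A, F, E, H)(B, D)

Iterating σ from A gives A → F → E → H → A; that is the 4-cycle (A, F, E, H).
Repeating from the next unused element and collecting all non-trivial cycles gives (A, F, E, H)(B, D).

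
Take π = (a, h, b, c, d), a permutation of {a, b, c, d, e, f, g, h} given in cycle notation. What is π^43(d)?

d lies in the 5-cycle (a, h, b, c, d).
On a 5-cycle, π^5 is the identity, so π^43 = π^3 there (43 ≡ 3 mod 5).
Stepping 3 places around the cycle: d → a → h → b.

b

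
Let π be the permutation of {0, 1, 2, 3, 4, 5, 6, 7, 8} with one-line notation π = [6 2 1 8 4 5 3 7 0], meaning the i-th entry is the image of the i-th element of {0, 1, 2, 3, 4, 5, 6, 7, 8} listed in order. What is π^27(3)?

6

Tracing 3 → 8 → … returns to 3 after 4 steps, so 3 lies in a 4-cycle (0 6 3 8).
On a 4-cycle, π^4 is the identity, so π^27 = π^3 there (27 ≡ 3 mod 4).
Stepping 3 places around the cycle: 3 → 8 → 0 → 6.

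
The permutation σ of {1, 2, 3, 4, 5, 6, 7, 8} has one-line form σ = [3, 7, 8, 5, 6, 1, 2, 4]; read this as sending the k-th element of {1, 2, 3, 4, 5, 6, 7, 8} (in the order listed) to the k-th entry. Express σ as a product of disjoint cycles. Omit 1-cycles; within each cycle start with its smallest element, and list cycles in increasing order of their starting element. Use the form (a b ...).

(1 3 8 4 5 6)(2 7)

Iterating σ from 1 gives 1 → 3 → 8 → 4 → 5 → 6 → 1; that is the 6-cycle (1 3 8 4 5 6).
Repeating from the next unused element and collecting all non-trivial cycles gives (1 3 8 4 5 6)(2 7).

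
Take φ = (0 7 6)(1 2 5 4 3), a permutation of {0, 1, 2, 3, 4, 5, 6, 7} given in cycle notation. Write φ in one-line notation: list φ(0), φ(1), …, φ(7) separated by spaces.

7 2 5 1 3 4 0 6

Reading each image from the cycles: 0↦7, 1↦2, 2↦5, 3↦1, 4↦3, 5↦4, 6↦0, 7↦6.
Listing these in domain order gives 7 2 5 1 3 4 0 6.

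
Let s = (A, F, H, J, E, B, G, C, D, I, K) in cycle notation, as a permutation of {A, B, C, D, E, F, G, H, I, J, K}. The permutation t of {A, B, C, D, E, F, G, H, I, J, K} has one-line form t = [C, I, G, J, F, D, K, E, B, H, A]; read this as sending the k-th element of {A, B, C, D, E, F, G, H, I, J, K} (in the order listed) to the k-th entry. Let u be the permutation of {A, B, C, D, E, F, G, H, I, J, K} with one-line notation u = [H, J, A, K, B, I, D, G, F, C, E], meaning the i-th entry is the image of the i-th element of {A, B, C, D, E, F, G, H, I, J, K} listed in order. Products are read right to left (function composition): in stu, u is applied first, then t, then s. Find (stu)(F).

G

Apply the permutations in order: u(F) = I, then t(I) = B, then s(B) = G. So (stu)(F) = G.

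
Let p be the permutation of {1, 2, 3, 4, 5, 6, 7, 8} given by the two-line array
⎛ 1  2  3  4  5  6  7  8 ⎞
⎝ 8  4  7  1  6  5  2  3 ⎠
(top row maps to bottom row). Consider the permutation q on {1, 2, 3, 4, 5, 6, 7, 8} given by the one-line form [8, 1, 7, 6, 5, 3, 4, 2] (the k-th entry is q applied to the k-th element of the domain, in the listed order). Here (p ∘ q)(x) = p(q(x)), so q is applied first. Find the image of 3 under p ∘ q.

2

First apply q: q(3) = 7, then p(7) = 2. Thus (p ∘ q)(3) = 2.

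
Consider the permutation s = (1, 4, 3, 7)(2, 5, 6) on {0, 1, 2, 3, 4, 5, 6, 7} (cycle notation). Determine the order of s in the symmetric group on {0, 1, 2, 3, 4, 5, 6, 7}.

The cycle type of s is (4, 3, 1).
Since disjoint cycles commute, ord(s) = lcm(4, 3) = 12.

12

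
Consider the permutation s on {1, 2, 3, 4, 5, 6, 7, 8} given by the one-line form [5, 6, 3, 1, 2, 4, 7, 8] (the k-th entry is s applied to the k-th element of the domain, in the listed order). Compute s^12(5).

Tracing 5 → 2 → … returns to 5 after 5 steps, so 5 lies in a 5-cycle (1, 5, 2, 6, 4).
Powers repeat with period 5 on this cycle, and 12 mod 5 = 2, so s^12(5) = s^2(5).
Advancing 2 steps from 5: 5 → 2 → 6.

6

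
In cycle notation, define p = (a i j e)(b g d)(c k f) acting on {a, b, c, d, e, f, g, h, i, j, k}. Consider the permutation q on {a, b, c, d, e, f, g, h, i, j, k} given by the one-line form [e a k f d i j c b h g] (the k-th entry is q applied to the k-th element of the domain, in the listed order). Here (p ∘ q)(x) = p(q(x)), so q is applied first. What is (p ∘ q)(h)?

k

First apply q: q(h) = c, then p(c) = k. Thus (p ∘ q)(h) = k.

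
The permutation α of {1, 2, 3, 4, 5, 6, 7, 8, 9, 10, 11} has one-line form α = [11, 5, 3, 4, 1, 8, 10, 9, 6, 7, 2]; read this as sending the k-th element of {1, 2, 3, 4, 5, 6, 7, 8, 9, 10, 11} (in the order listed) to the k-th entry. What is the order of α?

12

The disjoint-cycle form of α has cycle lengths 4, 3, 2, 1, 1.
The order of α is the least common multiple of its cycle lengths: lcm(4, 3, 2) = 12.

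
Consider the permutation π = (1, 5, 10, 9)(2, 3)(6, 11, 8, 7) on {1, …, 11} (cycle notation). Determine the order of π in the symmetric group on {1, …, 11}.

4

The disjoint cycles have lengths 4, 4, 2, 1.
The order is lcm(4, 4, 2) = 4.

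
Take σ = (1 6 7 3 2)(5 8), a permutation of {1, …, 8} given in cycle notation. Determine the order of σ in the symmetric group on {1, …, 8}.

The disjoint cycles have lengths 5, 2, 1.
The order of σ is the least common multiple of its cycle lengths: lcm(5, 2) = 10.

10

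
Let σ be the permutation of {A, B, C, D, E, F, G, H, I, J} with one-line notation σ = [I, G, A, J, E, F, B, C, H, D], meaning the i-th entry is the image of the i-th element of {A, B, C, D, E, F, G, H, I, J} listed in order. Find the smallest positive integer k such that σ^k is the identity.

The disjoint-cycle form of σ has cycle lengths 4, 2, 2, 1, 1.
Since disjoint cycles commute, ord(σ) = lcm(4, 2, 2) = 4.

4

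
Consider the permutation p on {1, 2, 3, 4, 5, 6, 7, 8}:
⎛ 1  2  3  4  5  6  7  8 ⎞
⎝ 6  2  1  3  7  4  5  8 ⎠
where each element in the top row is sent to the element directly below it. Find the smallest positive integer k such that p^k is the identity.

Decomposing into disjoint cycles gives cycle lengths 4, 2, 1, 1.
Since disjoint cycles commute, ord(p) = lcm(4, 2) = 4.

4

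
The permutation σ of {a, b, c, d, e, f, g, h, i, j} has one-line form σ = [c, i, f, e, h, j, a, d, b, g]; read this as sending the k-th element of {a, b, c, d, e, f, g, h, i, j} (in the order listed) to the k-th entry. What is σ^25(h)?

Tracing h → d → … returns to h after 3 steps, so h lies in a 3-cycle (d e h).
Since the cycle has length 3, σ^25 acts on it the same as σ^1 (25 mod 3 = 1).
Advancing 1 step from h: h → d.

d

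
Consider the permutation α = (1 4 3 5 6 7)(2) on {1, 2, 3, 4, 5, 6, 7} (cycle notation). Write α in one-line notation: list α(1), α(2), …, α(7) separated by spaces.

Reading each image from the cycles: 1→4, 2→2, 3→5, 4→3, 5→6, 6→7, 7→1.
Listing these in domain order gives 4 2 5 3 6 7 1.

4 2 5 3 6 7 1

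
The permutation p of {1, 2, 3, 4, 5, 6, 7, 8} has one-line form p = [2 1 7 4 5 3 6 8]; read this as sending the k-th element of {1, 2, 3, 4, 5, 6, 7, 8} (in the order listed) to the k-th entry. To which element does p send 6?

6 is element number 6 of the domain, and entry number 6 of the one-line form is 3, so p(6) = 3.

3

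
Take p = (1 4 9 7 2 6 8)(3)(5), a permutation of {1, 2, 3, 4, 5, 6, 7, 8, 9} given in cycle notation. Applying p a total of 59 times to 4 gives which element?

4 lies in the 7-cycle (1 4 9 7 2 6 8).
Powers repeat with period 7 on this cycle, and 59 mod 7 = 3, so p^59(4) = p^3(4).
Advancing 3 steps from 4: 4 → 9 → 7 → 2.

2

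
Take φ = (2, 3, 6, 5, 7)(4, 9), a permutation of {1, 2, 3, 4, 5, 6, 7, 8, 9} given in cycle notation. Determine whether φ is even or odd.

The cycle lengths are 5, 2, 1, 1.
A cycle is odd iff its length is even; φ has 1 even-length cycle, so sgn(φ) = (−1)^1 and φ is odd.

odd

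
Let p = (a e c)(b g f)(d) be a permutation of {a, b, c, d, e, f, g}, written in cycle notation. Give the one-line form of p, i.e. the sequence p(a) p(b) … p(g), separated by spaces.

Reading each image from the cycles: a↦e, b↦g, c↦a, d↦d, e↦c, f↦b, g↦f.
So the one-line form is e g a d c b f.

e g a d c b f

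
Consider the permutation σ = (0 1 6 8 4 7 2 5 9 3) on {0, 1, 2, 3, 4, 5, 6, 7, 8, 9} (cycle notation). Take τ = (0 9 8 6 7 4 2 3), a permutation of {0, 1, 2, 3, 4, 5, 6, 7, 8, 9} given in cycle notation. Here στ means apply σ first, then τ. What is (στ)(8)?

2

First apply σ: σ(8) = 4, then τ(4) = 2. Thus (στ)(8) = 2.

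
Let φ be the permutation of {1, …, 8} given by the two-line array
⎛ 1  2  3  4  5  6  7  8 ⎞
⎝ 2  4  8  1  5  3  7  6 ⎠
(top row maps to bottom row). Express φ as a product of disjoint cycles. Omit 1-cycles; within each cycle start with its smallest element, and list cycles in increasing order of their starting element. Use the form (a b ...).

Start at 1 and follow images: 1 → 2 → 4 → 1, giving the cycle (1 2 4).
Continuing from each remaining unvisited element yields (1 2 4)(3 8 6).

(1 2 4)(3 8 6)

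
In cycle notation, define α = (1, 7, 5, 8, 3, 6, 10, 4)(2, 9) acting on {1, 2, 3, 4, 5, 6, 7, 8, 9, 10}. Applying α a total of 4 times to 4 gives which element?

8

4 lies in the 8-cycle (1, 7, 5, 8, 3, 6, 10, 4).
Advancing 4 steps from 4: 4 → 1 → 7 → 5 → 8.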